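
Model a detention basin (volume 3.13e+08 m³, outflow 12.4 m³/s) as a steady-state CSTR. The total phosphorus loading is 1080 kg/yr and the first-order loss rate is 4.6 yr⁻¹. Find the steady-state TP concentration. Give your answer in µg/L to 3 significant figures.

Outflow Q = 12.4 m³/s × 3.156e+07 s/yr = 3.913e+08 m³/yr.
Steady-state CSTR mass balance: W = Q·C + k·V·C, so C = W/(Q + kV).
Q + kV = 3.913e+08 + 4.6·3.13e+08 = 1.831e+09 m³/yr.
C = 1080/1.831e+09 = 5.898e-07 kg/m³ = 0.0005898 mg/L = 0.5898 µg/L.

0.590 µg/L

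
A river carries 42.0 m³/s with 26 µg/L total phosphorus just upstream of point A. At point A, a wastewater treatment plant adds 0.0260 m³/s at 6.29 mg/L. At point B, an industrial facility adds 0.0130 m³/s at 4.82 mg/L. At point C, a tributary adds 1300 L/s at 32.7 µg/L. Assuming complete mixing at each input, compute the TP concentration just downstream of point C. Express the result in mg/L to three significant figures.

26 µg/L = 0.026 mg/L.
After input A: C = (42·0.026 + 0.026·6.29) / 42.03 = 0.02988 mg/L.
After input B: C = (42.03·0.02988 + 0.013·4.82) / 42.04 = 0.03136 mg/L.
1300 L/s = 1.3 m³/s.
32.7 µg/L = 0.0327 mg/L.
After input C: C = (42.04·0.03136 + 1.3·0.0327) / 43.34 = 0.0314 mg/L.

0.0314 mg/L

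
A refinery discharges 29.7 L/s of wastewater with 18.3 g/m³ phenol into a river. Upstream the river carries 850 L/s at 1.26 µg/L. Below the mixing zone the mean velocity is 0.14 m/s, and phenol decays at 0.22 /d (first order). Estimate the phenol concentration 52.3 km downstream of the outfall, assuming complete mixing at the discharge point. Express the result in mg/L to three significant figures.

0.239 mg/L

29.7 L/s = 0.0297 m³/s.
850 L/s = 0.85 m³/s.
1.26 µg/L = 0.00126 mg/L.
After complete mixing, C₀ = (0.0297·18.3 + 0.85·0.00126) / 0.8797 = 0.6191 mg/L.
Travel time t = 5.23e+04 m / 0.14 m/s = 3.736e+05 s = 4.324 d.
C = 0.6191·exp(−0.22·4.324) = 0.6191·0.3863 = 0.2391 mg/L.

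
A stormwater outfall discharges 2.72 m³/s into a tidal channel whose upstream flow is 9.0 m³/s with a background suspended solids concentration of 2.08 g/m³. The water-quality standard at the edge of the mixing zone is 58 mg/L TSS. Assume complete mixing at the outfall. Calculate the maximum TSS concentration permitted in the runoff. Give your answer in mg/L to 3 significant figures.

243 mg/L

Mass balance: 58·11.72 = 2.72·Cₑ + 9·2.08.
Cₑ = (679.8 − 18.72) / 2.72 = 243 mg/L.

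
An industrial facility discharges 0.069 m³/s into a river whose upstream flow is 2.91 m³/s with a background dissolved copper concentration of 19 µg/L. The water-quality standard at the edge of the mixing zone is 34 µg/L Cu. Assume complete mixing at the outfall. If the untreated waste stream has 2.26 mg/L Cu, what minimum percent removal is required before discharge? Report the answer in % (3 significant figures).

70.5 %

19 µg/L = 0.019 mg/L.
34 µg/L = 0.034 mg/L.
Mass balance: 0.034·2.979 = 0.069·Cₑ + 2.91·0.019.
Cₑ = (0.1013 − 0.05529) / 0.069 = 0.6666 mg/L.
Required removal = 1 − 0.6666/2.26 = 70.5 %.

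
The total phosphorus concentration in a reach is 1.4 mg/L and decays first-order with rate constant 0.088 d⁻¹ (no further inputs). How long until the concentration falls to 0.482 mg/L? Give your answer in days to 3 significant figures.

t = ln(C₀/C)/k = ln(1.4/0.482)/0.088 = 1.066/0.088 = 12.12 d.

12.1 d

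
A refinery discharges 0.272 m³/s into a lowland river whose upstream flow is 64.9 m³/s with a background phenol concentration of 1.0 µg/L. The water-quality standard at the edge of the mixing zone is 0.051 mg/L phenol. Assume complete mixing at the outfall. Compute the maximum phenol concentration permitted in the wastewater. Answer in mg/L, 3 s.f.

12.0 mg/L

1.0 µg/L = 0.001 mg/L.
Mass balance: 0.051·65.17 = 0.272·Cₑ + 64.9·0.001.
Cₑ = (3.324 − 0.0649) / 0.272 = 11.98 mg/L.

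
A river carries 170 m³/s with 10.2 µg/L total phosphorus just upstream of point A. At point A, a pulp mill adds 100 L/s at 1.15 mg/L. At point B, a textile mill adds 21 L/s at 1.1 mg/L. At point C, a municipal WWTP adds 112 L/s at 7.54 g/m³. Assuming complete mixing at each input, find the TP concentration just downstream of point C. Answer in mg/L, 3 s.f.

10.2 µg/L = 0.0102 mg/L.
100 L/s = 0.1 m³/s.
After input A: C = (170·0.0102 + 0.1·1.15) / 170.1 = 0.01087 mg/L.
21 L/s = 0.021 m³/s.
After input B: C = (170.1·0.01087 + 0.021·1.1) / 170.1 = 0.011 mg/L.
112 L/s = 0.112 m³/s.
After input C: C = (170.1·0.011 + 0.112·7.54) / 170.2 = 0.01596 mg/L.

0.0160 mg/L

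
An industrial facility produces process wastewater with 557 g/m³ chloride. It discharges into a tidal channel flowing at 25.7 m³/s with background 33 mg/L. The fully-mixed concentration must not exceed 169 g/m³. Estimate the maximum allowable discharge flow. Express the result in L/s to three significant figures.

Mass balance at complete mixing: C_std·(Q_w + Q_r) = Q_w·C_e + Q_r·C_b.
Rearranging, Q_w = Q_r·(C_std − C_b)/(C_e − C_std) = 25.7·(169 − 33) / (557 − 169) = 9.008 m³/s.
= 9008 L/s.

9010 L/s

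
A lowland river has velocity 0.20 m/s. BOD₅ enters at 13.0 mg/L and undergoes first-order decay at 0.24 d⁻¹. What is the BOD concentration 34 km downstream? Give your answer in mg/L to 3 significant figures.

8.11 mg/L

Travel time t = 34 km / 0.20 m/s = 3.4e+04/0.20 = 1.7e+05 s = 1.968 d.
First-order decay: C = 13.0·exp(−0.24·1.968) = 13.0·0.6236 = 8.107 mg/L.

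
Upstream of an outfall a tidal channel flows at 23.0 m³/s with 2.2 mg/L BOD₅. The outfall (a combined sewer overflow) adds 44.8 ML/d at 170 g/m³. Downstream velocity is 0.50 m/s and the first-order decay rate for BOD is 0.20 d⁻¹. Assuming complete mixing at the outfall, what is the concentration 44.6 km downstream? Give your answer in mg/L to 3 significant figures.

44.8 ML/d = 0.5185 m³/s.
After complete mixing, C₀ = (0.5185·170 + 23·2.2) / 23.52 = 5.9 mg/L.
Travel time t = 4.46e+04 m / 0.50 m/s = 8.92e+04 s = 1.032 d.
C = 5.9·exp(−0.20·1.032) = 5.9·0.8134 = 4.799 mg/L.

4.80 mg/L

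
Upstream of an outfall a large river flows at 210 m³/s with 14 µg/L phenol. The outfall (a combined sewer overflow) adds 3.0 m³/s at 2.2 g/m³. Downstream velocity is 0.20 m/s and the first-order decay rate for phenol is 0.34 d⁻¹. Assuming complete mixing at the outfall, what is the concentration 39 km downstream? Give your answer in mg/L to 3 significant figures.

0.0208 mg/L

14 µg/L = 0.014 mg/L.
After complete mixing, C₀ = (3·2.2 + 210·0.014) / 213 = 0.04479 mg/L.
Travel time t = 3.9e+04 m / 0.20 m/s = 1.95e+05 s = 2.257 d.
C = 0.04479·exp(−0.34·2.257) = 0.04479·0.4642 = 0.02079 mg/L.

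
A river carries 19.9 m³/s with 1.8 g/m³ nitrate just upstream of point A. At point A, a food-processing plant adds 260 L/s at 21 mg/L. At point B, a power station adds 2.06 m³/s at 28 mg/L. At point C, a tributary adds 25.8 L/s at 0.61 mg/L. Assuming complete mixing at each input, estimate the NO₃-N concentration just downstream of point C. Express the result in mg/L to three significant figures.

260 L/s = 0.26 m³/s.
After input A: C = (19.9·1.8 + 0.26·21) / 20.16 = 2.048 mg/L.
After input B: C = (20.16·2.048 + 2.06·28) / 22.22 = 4.454 mg/L.
25.8 L/s = 0.0258 m³/s.
After input C: C = (22.22·4.454 + 0.0258·0.61) / 22.25 = 4.449 mg/L.

4.45 mg/L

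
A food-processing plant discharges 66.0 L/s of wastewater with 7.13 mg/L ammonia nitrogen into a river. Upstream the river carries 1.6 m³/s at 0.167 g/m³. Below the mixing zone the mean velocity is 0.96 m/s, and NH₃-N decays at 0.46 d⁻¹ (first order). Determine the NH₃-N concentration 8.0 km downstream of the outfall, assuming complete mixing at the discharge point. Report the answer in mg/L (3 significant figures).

66.0 L/s = 0.066 m³/s.
After complete mixing, C₀ = (0.066·7.13 + 1.6·0.167) / 1.666 = 0.4428 mg/L.
Travel time t = 8000 m / 0.96 m/s = 8333 s = 0.09645 d.
C = 0.4428·exp(−0.46·0.09645) = 0.4428·0.9566 = 0.4236 mg/L.

0.424 mg/L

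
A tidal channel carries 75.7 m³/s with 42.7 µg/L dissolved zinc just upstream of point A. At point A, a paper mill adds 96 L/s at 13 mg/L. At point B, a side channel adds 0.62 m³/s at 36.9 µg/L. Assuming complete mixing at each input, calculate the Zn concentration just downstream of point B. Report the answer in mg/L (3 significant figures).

0.0589 mg/L

42.7 µg/L = 0.0427 mg/L.
96 L/s = 0.096 m³/s.
After input A: C = (75.7·0.0427 + 0.096·13) / 75.8 = 0.05911 mg/L.
36.9 µg/L = 0.0369 mg/L.
After input B: C = (75.8·0.05911 + 0.62·0.0369) / 76.42 = 0.05893 mg/L.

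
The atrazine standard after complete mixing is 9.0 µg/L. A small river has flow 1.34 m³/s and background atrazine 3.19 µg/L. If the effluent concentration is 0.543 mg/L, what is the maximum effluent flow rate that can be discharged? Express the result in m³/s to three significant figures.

3.19 µg/L = 0.00319 mg/L.
9.0 µg/L = 0.009 mg/L.
Mass balance at complete mixing: C_std·(Q_w + Q_r) = Q_w·C_e + Q_r·C_b.
Rearranging, Q_w = Q_r·(C_std − C_b)/(C_e − C_std) = 1.34·(0.009 − 0.00319) / (0.543 − 0.009) = 0.01458 m³/s.

0.0146 m³/s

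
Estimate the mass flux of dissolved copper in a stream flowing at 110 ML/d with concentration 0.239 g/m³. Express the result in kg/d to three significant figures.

110 ML/d = 1.273 m³/s.
Mass flux = Q·C = 1.273 m³/s × 0.239 g/m³ = 0.3043 g/s.
= 0.3043 g/s × 86.4 = 26.29 kg/d.

26.3 kg/d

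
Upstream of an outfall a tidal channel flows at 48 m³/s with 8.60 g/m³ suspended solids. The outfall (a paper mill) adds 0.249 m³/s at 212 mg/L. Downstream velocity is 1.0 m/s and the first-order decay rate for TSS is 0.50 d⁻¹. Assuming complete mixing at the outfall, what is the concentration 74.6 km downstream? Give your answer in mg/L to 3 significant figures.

6.27 mg/L

After complete mixing, C₀ = (0.249·212 + 48·8.6) / 48.25 = 9.65 mg/L.
Travel time t = 7.46e+04 m / 1.0 m/s = 7.46e+04 s = 0.8634 d.
C = 9.65·exp(−0.50·0.8634) = 9.65·0.6494 = 6.266 mg/L.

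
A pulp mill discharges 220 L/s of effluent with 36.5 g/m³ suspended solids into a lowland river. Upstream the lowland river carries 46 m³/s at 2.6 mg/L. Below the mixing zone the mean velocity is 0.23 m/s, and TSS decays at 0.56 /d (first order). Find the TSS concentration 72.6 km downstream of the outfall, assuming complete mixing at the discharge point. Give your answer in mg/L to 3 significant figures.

220 L/s = 0.22 m³/s.
After complete mixing, C₀ = (0.22·36.5 + 46·2.6) / 46.22 = 2.761 mg/L.
Travel time t = 7.26e+04 m / 0.23 m/s = 3.157e+05 s = 3.653 d.
C = 2.761·exp(−0.56·3.653) = 2.761·0.1293 = 0.3569 mg/L.

0.357 mg/L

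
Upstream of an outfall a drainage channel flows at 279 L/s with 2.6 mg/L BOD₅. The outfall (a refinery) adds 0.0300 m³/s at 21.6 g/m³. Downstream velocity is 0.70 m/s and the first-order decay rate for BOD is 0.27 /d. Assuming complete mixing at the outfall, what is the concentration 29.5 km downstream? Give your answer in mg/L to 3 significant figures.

279 L/s = 0.279 m³/s.
After complete mixing, C₀ = (0.03·21.6 + 0.279·2.6) / 0.309 = 4.445 mg/L.
Travel time t = 2.95e+04 m / 0.70 m/s = 4.214e+04 s = 0.4878 d.
C = 4.445·exp(−0.27·0.4878) = 4.445·0.8766 = 3.896 mg/L.

3.90 mg/L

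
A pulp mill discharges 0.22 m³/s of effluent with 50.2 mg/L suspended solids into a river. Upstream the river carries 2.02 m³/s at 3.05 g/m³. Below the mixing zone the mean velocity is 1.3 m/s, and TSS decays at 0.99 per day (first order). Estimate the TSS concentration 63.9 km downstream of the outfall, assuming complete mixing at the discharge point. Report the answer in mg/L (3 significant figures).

After complete mixing, C₀ = (0.22·50.2 + 2.02·3.05) / 2.24 = 7.681 mg/L.
Travel time t = 6.39e+04 m / 1.3 m/s = 4.915e+04 s = 0.5689 d.
C = 7.681·exp(−0.99·0.5689) = 7.681·0.5694 = 4.373 mg/L.

4.37 mg/L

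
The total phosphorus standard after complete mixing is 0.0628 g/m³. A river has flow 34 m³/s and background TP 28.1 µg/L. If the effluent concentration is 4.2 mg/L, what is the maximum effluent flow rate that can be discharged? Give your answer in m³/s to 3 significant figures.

28.1 µg/L = 0.0281 mg/L.
Mass balance at complete mixing: C_std·(Q_w + Q_r) = Q_w·C_e + Q_r·C_b.
Rearranging, Q_w = Q_r·(C_std − C_b)/(C_e − C_std) = 34·(0.0628 − 0.0281) / (4.2 − 0.0628) = 0.2852 m³/s.

0.285 m³/s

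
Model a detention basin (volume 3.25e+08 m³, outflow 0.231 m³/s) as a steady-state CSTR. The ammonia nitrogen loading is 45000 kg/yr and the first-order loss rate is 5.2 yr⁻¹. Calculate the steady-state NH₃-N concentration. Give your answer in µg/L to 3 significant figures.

26.5 µg/L

Outflow Q = 0.231 m³/s × 3.156e+07 s/yr = 7.29e+06 m³/yr.
Steady-state CSTR mass balance: W = Q·C + k·V·C, so C = W/(Q + kV).
Q + kV = 7.29e+06 + 5.2·3.25e+08 = 1.697e+09 m³/yr.
C = 45000/1.697e+09 = 2.651e-05 kg/m³ = 0.02651 mg/L = 26.51 µg/L.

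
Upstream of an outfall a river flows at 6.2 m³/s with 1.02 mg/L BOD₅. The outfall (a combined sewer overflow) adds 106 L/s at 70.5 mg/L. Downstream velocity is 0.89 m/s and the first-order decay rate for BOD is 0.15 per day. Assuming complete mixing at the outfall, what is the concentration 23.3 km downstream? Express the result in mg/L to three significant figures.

106 L/s = 0.106 m³/s.
After complete mixing, C₀ = (0.106·70.5 + 6.2·1.02) / 6.306 = 2.188 mg/L.
Travel time t = 2.33e+04 m / 0.89 m/s = 2.618e+04 s = 0.303 d.
C = 2.188·exp(−0.15·0.303) = 2.188·0.9556 = 2.091 mg/L.

2.09 mg/L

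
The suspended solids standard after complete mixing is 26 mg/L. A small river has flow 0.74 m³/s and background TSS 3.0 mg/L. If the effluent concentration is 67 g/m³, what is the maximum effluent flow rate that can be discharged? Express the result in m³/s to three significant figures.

Mass balance at complete mixing: C_std·(Q_w + Q_r) = Q_w·C_e + Q_r·C_b.
Rearranging, Q_w = Q_r·(C_std − C_b)/(C_e − C_std) = 0.74·(26 − 3) / (67 − 26) = 0.4151 m³/s.

0.415 m³/s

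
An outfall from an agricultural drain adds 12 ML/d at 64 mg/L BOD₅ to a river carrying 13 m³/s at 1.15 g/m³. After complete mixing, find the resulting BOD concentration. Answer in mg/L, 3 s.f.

1.81 mg/L

12 ML/d = 0.1389 m³/s.
Flow-weighted mixing gives C = (0.1389·64 + 13·1.15) / (0.1389 + 13) = 23.84/13.14 = 1.814 mg/L.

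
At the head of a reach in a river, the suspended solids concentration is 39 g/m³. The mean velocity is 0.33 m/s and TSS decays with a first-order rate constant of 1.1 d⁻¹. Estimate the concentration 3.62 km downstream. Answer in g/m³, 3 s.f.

33.9 g/m³

Travel time t = 3.62 km / 0.33 m/s = 3620/0.33 = 1.097e+04 s = 0.127 d.
First-order decay: C = 39·exp(−1.1·0.127) = 39·0.8697 = 33.92 g/m³.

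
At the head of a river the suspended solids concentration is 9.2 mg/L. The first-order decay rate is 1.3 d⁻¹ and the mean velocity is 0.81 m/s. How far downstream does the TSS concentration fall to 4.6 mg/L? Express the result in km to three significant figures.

From C = C₀·e^(−kt), t = ln(C₀/C)/k = ln(9.2/4.6)/1.3 = 0.6931/1.3 = 0.5332 d.
Distance = v·t = 0.81 m/s × 4.607e+04 s = 3.731e+04 m = 37.31 km.

37.3 km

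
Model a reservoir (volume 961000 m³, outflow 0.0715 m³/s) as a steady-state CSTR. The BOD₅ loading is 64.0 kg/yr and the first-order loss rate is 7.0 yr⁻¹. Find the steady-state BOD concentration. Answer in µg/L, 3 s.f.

7.12 µg/L

Outflow Q = 0.0715 m³/s × 3.156e+07 s/yr = 2.256e+06 m³/yr.
Steady-state CSTR mass balance: W = Q·C + k·V·C, so C = W/(Q + kV).
Q + kV = 2.256e+06 + 7.0·961000 = 8.983e+06 m³/yr.
C = 64.0/8.983e+06 = 7.124e-06 kg/m³ = 0.007124 mg/L = 7.124 µg/L.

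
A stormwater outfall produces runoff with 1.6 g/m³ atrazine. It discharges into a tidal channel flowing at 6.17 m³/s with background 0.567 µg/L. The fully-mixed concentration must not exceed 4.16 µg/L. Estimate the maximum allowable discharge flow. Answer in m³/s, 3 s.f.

0.0139 m³/s

0.567 µg/L = 0.000567 mg/L.
4.16 µg/L = 0.00416 mg/L.
Mass balance at complete mixing: C_std·(Q_w + Q_r) = Q_w·C_e + Q_r·C_b.
Rearranging, Q_w = Q_r·(C_std − C_b)/(C_e − C_std) = 6.17·(0.00416 − 0.000567) / (1.6 − 0.00416) = 0.01389 m³/s.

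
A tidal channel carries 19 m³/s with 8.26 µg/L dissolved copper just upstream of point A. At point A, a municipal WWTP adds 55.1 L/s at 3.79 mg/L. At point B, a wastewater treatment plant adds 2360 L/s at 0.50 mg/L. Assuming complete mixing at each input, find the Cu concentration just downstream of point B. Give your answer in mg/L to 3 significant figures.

8.26 µg/L = 0.00826 mg/L.
55.1 L/s = 0.0551 m³/s.
After input A: C = (19·0.00826 + 0.0551·3.79) / 19.06 = 0.0192 mg/L.
2360 L/s = 2.36 m³/s.
After input B: C = (19.06·0.0192 + 2.36·0.5) / 21.42 = 0.07218 mg/L.

0.0722 mg/L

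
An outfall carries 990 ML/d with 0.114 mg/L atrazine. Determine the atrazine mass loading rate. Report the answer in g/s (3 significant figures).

990 ML/d = 11.46 m³/s.
Mass flux = Q·C = 11.46 m³/s × 0.114 g/m³ = 1.306 g/s.

1.31 g/s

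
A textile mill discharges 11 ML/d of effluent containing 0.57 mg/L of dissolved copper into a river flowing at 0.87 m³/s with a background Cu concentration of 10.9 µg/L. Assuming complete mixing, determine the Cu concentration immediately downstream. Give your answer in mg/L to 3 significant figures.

0.0823 mg/L

11 ML/d = 0.1273 m³/s.
10.9 µg/L = 0.0109 mg/L.
Flow-weighted mixing gives C = (0.1273·0.57 + 0.87·0.0109) / (0.1273 + 0.87) = 0.08205/0.9973 = 0.08227 mg/L.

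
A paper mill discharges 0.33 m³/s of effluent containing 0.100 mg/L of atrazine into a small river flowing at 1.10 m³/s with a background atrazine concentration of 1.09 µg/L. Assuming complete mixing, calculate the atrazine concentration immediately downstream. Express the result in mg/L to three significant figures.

1.09 µg/L = 0.00109 mg/L.
By mass balance at complete mixing, C = (0.33·0.1 + 1.1·0.00109) / (0.33 + 1.1) = 0.0342/1.43 = 0.02392 mg/L.

0.0239 mg/L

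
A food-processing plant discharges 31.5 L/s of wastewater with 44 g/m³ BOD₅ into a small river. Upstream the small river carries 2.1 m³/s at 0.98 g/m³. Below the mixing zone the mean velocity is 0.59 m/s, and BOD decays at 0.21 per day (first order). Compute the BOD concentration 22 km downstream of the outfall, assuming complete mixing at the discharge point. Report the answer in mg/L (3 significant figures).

1.48 mg/L

31.5 L/s = 0.0315 m³/s.
After complete mixing, C₀ = (0.0315·44 + 2.1·0.98) / 2.131 = 1.616 mg/L.
Travel time t = 2.2e+04 m / 0.59 m/s = 3.729e+04 s = 0.4316 d.
C = 1.616·exp(−0.21·0.4316) = 1.616·0.9134 = 1.476 mg/L.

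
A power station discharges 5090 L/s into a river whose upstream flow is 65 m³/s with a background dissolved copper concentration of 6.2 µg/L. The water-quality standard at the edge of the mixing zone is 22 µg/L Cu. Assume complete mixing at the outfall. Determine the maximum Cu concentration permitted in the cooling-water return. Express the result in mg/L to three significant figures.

0.224 mg/L

5090 L/s = 5.09 m³/s.
6.2 µg/L = 0.0062 mg/L.
22 µg/L = 0.022 mg/L.
Mass balance: 0.022·70.09 = 5.09·Cₑ + 65·0.0062.
Cₑ = (1.542 − 0.403) / 5.09 = 0.2238 mg/L.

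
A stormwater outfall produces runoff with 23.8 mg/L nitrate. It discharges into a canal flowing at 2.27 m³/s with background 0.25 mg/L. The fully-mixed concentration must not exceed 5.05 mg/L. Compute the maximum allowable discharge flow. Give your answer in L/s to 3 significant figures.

Mass balance at complete mixing: C_std·(Q_w + Q_r) = Q_w·C_e + Q_r·C_b.
Rearranging, Q_w = Q_r·(C_std − C_b)/(C_e − C_std) = 2.27·(5.05 − 0.25) / (23.8 − 5.05) = 0.5811 m³/s.
= 581.1 L/s.

581 L/s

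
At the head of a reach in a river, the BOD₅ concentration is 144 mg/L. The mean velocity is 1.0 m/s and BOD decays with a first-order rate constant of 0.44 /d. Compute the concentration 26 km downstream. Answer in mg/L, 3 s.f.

Travel time t = 26 km / 1.0 m/s = 2.6e+04/1.0 = 2.6e+04 s = 0.3009 d.
First-order decay: C = 144·exp(−0.44·0.3009) = 144·0.876 = 126.1 mg/L.

126 mg/L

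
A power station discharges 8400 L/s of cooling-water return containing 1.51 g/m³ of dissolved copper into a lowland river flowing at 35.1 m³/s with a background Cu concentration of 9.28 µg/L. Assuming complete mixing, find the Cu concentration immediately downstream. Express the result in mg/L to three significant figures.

0.299 mg/L

8400 L/s = 8.4 m³/s.
9.28 µg/L = 0.00928 mg/L.
By mass balance at complete mixing, C = (8.4·1.51 + 35.1·0.00928) / (8.4 + 35.1) = 13.01/43.5 = 0.2991 mg/L.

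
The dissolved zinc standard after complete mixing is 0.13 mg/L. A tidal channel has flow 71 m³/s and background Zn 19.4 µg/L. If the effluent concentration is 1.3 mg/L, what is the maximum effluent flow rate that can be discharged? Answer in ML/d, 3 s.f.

580 ML/d

19.4 µg/L = 0.0194 mg/L.
Mass balance at complete mixing: C_std·(Q_w + Q_r) = Q_w·C_e + Q_r·C_b.
Rearranging, Q_w = Q_r·(C_std − C_b)/(C_e − C_std) = 71·(0.13 − 0.0194) / (1.3 − 0.13) = 6.712 m³/s.
= 579.9 ML/d.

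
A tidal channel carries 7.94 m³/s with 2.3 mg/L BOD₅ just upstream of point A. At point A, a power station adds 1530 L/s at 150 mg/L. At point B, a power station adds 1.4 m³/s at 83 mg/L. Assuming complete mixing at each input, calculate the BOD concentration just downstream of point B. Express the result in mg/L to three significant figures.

1530 L/s = 1.53 m³/s.
After input A: C = (7.94·2.3 + 1.53·150) / 9.47 = 26.16 mg/L.
After input B: C = (9.47·26.16 + 1.4·83) / 10.87 = 33.48 mg/L.

33.5 mg/L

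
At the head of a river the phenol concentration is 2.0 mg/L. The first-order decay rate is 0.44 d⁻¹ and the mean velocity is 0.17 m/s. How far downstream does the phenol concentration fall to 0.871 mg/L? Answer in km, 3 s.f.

From C = C₀·e^(−kt), t = ln(C₀/C)/k = ln(2.0/0.871)/0.44 = 0.8313/0.44 = 1.889 d.
Distance = v·t = 0.17 m/s × 1.632e+05 s = 2.775e+04 m = 27.75 km.

27.7 km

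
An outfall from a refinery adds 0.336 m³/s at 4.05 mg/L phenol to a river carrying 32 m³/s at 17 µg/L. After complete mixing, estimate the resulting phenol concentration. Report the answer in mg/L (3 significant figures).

17 µg/L = 0.017 mg/L.
Conservation of mass across the mixing zone: C = (0.336·4.05 + 32·0.017) / (0.336 + 32) = 1.905/32.34 = 0.05891 mg/L.

0.0589 mg/L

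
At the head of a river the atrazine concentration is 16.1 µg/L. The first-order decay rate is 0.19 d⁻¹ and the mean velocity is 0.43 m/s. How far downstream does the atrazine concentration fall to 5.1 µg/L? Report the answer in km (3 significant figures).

From C = C₀·e^(−kt), t = ln(C₀/C)/k = ln(16.1/5.1)/0.19 = 1.15/0.19 = 6.05 d.
Distance = v·t = 0.43 m/s × 5.228e+05 s = 2.248e+05 m = 224.8 km.

225 km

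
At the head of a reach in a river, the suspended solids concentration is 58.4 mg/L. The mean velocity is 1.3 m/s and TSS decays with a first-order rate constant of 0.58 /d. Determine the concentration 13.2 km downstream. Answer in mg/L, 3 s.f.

Travel time t = 13.2 km / 1.3 m/s = 1.32e+04/1.3 = 1.015e+04 s = 0.1175 d.
First-order decay: C = 58.4·exp(−0.58·0.1175) = 58.4·0.9341 = 54.55 mg/L.

54.6 mg/L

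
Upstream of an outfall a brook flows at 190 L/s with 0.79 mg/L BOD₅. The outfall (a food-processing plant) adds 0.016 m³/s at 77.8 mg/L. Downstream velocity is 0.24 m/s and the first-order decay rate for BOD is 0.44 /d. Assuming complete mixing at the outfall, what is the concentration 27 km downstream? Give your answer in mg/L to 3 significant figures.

190 L/s = 0.19 m³/s.
After complete mixing, C₀ = (0.016·77.8 + 0.19·0.79) / 0.206 = 6.771 mg/L.
Travel time t = 2.7e+04 m / 0.24 m/s = 1.125e+05 s = 1.302 d.
C = 6.771·exp(−0.44·1.302) = 6.771·0.5639 = 3.818 mg/L.

3.82 mg/L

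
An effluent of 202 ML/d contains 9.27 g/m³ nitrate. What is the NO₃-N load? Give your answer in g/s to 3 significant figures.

202 ML/d = 2.338 m³/s.
Mass flux = Q·C = 2.338 m³/s × 9.27 g/m³ = 21.67 g/s.

21.7 g/s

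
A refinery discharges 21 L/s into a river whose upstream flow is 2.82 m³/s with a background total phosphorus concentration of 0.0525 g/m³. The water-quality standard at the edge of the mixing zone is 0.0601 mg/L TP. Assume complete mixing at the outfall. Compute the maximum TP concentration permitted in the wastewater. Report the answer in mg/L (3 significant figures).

21 L/s = 0.021 m³/s.
Mass balance: 0.0601·2.841 = 0.021·Cₑ + 2.82·0.0525.
Cₑ = (0.1707 − 0.148) / 0.021 = 1.081 mg/L.

1.08 mg/L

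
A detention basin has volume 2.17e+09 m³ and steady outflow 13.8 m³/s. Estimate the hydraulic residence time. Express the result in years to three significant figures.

4.98 yr

Q = 13.8 m³/s × 3.156e+07 s/yr = 4.355e+08 m³/yr.
Hydraulic residence time τ = V/Q = 2.17e+09/4.355e+08 = 4.983 yr.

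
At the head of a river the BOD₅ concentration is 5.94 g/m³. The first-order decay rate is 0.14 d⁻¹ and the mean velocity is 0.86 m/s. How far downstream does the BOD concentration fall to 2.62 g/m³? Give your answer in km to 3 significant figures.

From C = C₀·e^(−kt), t = ln(C₀/C)/k = ln(5.94/2.62)/0.14 = 0.8185/0.14 = 5.847 d.
Distance = v·t = 0.86 m/s × 5.052e+05 s = 4.344e+05 m = 434.4 km.

434 km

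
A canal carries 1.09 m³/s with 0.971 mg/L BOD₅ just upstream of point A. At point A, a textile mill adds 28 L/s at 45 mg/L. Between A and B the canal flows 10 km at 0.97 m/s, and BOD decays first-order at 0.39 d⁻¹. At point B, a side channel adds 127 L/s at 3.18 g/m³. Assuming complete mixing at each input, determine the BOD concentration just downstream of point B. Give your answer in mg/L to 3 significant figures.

2.10 mg/L

28 L/s = 0.028 m³/s.
After input A: C = (1.09·0.971 + 0.028·45) / 1.118 = 2.074 mg/L.
Over the 10 km reach to input B (t = 1.031e+04 s = 0.1193 d), decay gives C = 2.074·exp(−0.39·0.1193) = 1.979 mg/L.
127 L/s = 0.127 m³/s.
After input B: C = (1.118·1.979 + 0.127·3.18) / 1.245 = 2.102 mg/L.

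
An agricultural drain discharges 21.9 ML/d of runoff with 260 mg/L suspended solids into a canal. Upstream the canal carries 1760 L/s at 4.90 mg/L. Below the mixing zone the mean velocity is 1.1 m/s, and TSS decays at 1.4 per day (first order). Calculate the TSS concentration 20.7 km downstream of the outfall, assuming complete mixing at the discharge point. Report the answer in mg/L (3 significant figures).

21.9 ML/d = 0.2535 m³/s.
1760 L/s = 1.76 m³/s.
After complete mixing, C₀ = (0.2535·260 + 1.76·4.9) / 2.013 = 37.01 mg/L.
Travel time t = 2.07e+04 m / 1.1 m/s = 1.882e+04 s = 0.2178 d.
C = 37.01·exp(−1.4·0.2178) = 37.01·0.7372 = 27.29 mg/L.

27.3 mg/L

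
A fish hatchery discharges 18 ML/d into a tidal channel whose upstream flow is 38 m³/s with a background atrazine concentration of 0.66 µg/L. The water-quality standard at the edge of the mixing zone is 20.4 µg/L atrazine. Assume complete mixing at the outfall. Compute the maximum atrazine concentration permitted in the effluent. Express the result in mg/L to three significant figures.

18 ML/d = 0.2083 m³/s.
0.66 µg/L = 0.00066 mg/L.
20.4 µg/L = 0.0204 mg/L.
Mass balance: 0.0204·38.21 = 0.2083·Cₑ + 38·0.00066.
Cₑ = (0.7794 − 0.02508) / 0.2083 = 3.621 mg/L.

3.62 mg/L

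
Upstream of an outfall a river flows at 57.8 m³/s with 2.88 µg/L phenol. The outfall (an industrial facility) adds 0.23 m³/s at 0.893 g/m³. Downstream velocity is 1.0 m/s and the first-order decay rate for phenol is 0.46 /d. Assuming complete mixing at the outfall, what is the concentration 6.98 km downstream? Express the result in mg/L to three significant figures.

2.88 µg/L = 0.00288 mg/L.
After complete mixing, C₀ = (0.23·0.893 + 57.8·0.00288) / 58.03 = 0.006408 mg/L.
Travel time t = 6980 m / 1.0 m/s = 6980 s = 0.08079 d.
C = 0.006408·exp(−0.46·0.08079) = 0.006408·0.9635 = 0.006174 mg/L.

0.00617 mg/L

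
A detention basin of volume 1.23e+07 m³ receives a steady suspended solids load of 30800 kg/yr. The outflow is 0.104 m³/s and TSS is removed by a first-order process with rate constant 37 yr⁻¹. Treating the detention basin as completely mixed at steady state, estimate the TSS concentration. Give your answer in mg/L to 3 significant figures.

0.0672 mg/L

Outflow Q = 0.104 m³/s × 3.156e+07 s/yr = 3.282e+06 m³/yr.
Steady-state CSTR mass balance: W = Q·C + k·V·C, so C = W/(Q + kV).
Q + kV = 3.282e+06 + 37·1.23e+07 = 4.584e+08 m³/yr.
C = 30800/4.584e+08 = 6.719e-05 kg/m³ = 0.06719 mg/L.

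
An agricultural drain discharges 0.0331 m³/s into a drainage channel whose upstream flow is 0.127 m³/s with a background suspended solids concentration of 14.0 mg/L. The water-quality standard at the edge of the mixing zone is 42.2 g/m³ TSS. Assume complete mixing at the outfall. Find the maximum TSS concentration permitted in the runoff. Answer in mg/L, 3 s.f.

Mass balance: 42.2·0.1601 = 0.0331·Cₑ + 0.127·14.
Cₑ = (6.756 − 1.778) / 0.0331 = 150.4 mg/L.

150 mg/L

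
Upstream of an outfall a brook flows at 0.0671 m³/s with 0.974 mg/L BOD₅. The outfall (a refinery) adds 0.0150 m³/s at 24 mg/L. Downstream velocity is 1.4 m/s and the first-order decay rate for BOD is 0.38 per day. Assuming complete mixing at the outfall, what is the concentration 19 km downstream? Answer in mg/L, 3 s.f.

After complete mixing, C₀ = (0.015·24 + 0.0671·0.974) / 0.0821 = 5.181 mg/L.
Travel time t = 1.9e+04 m / 1.4 m/s = 1.357e+04 s = 0.1571 d.
C = 5.181·exp(−0.38·0.1571) = 5.181·0.9421 = 4.881 mg/L.

4.88 mg/L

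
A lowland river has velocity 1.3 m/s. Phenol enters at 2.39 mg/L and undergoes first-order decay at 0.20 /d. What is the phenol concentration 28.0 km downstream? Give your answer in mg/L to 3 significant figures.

2.27 mg/L

Travel time t = 28.0 km / 1.3 m/s = 2.8e+04/1.3 = 2.154e+04 s = 0.2493 d.
First-order decay: C = 2.39·exp(−0.20·0.2493) = 2.39·0.9514 = 2.274 mg/L.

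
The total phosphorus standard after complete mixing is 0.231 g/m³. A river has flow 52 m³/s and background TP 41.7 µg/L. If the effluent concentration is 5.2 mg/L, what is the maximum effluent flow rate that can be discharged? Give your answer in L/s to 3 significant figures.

41.7 µg/L = 0.0417 mg/L.
Mass balance at complete mixing: C_std·(Q_w + Q_r) = Q_w·C_e + Q_r·C_b.
Rearranging, Q_w = Q_r·(C_std − C_b)/(C_e − C_std) = 52·(0.231 − 0.0417) / (5.2 − 0.231) = 1.981 m³/s.
= 1981 L/s.

1980 L/s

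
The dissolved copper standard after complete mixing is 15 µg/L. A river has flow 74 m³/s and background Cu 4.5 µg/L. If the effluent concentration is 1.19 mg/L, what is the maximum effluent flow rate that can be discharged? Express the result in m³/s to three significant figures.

0.661 m³/s

4.5 µg/L = 0.0045 mg/L.
15 µg/L = 0.015 mg/L.
Mass balance at complete mixing: C_std·(Q_w + Q_r) = Q_w·C_e + Q_r·C_b.
Rearranging, Q_w = Q_r·(C_std − C_b)/(C_e − C_std) = 74·(0.015 − 0.0045) / (1.19 − 0.015) = 0.6613 m³/s.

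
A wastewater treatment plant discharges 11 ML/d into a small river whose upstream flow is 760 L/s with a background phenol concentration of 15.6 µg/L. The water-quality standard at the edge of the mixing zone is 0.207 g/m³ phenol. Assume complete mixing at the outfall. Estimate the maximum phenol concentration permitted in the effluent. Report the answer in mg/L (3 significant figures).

11 ML/d = 0.1273 m³/s.
760 L/s = 0.76 m³/s.
15.6 µg/L = 0.0156 mg/L.
Mass balance: 0.207·0.8873 = 0.1273·Cₑ + 0.76·0.0156.
Cₑ = (0.1837 − 0.01186) / 0.1273 = 1.35 mg/L.

1.35 mg/L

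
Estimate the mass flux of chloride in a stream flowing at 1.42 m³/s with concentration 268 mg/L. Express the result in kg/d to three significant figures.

Mass flux = Q·C = 1.42 m³/s × 268 g/m³ = 380.6 g/s.
= 380.6 g/s × 86.4 = 3.288e+04 kg/d.

32900 kg/d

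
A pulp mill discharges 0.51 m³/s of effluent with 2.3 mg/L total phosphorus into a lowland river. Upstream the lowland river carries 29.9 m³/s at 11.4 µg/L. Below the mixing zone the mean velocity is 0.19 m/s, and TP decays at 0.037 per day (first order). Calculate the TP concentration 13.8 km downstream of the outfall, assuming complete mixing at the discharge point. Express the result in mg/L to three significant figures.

11.4 µg/L = 0.0114 mg/L.
After complete mixing, C₀ = (0.51·2.3 + 29.9·0.0114) / 30.41 = 0.04978 mg/L.
Travel time t = 1.38e+04 m / 0.19 m/s = 7.263e+04 s = 0.8406 d.
C = 0.04978·exp(−0.037·0.8406) = 0.04978·0.9694 = 0.04826 mg/L.

0.0483 mg/L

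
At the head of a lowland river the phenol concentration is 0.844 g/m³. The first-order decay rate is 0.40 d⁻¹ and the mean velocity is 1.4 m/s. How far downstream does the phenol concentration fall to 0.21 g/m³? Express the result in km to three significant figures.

From C = C₀·e^(−kt), t = ln(C₀/C)/k = ln(0.844/0.21)/0.40 = 1.391/0.40 = 3.478 d.
Distance = v·t = 1.4 m/s × 3.005e+05 s = 4.207e+05 m = 420.7 km.

421 km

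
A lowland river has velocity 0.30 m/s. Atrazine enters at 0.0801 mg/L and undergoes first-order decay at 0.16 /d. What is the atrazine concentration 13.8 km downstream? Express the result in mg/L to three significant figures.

Travel time t = 13.8 km / 0.30 m/s = 1.38e+04/0.30 = 4.6e+04 s = 0.5324 d.
First-order decay: C = 0.0801·exp(−0.16·0.5324) = 0.0801·0.9183 = 0.07356 mg/L.

0.0736 mg/L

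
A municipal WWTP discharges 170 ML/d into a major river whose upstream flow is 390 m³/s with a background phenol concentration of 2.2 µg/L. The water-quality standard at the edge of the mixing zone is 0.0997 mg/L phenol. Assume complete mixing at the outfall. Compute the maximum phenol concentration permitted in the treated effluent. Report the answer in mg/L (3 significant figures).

170 ML/d = 1.968 m³/s.
2.2 µg/L = 0.0022 mg/L.
Mass balance: 0.0997·392 = 1.968·Cₑ + 390·0.0022.
Cₑ = (39.08 − 0.858) / 1.968 = 19.43 mg/L.

19.4 mg/L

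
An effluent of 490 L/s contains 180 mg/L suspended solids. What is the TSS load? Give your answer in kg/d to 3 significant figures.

7620 kg/d

490 L/s = 0.49 m³/s.
Mass flux = Q·C = 0.49 m³/s × 180 g/m³ = 88.2 g/s.
= 88.2 g/s × 86.4 = 7620 kg/d.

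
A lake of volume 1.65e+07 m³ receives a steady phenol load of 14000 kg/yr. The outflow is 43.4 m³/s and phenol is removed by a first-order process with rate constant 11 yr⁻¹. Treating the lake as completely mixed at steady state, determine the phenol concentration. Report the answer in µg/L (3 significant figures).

Outflow Q = 43.4 m³/s × 3.156e+07 s/yr = 1.37e+09 m³/yr.
Steady-state CSTR mass balance: W = Q·C + k·V·C, so C = W/(Q + kV).
Q + kV = 1.37e+09 + 11·1.65e+07 = 1.551e+09 m³/yr.
C = 14000/1.551e+09 = 9.026e-06 kg/m³ = 0.009026 mg/L = 9.026 µg/L.

9.03 µg/L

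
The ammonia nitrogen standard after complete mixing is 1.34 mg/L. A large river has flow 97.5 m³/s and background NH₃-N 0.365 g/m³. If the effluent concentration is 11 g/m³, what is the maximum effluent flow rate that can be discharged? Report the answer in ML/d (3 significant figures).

Mass balance at complete mixing: C_std·(Q_w + Q_r) = Q_w·C_e + Q_r·C_b.
Rearranging, Q_w = Q_r·(C_std − C_b)/(C_e − C_std) = 97.5·(1.34 − 0.365) / (11 − 1.34) = 9.841 m³/s.
= 850.2 ML/d.

850 ML/d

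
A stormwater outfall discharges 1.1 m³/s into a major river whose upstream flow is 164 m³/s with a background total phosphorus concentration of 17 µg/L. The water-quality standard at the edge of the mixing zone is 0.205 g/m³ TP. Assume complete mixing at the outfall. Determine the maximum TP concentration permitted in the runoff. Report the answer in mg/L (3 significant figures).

28.2 mg/L

17 µg/L = 0.017 mg/L.
Mass balance: 0.205·165.1 = 1.1·Cₑ + 164·0.017.
Cₑ = (33.85 − 2.788) / 1.1 = 28.23 mg/L.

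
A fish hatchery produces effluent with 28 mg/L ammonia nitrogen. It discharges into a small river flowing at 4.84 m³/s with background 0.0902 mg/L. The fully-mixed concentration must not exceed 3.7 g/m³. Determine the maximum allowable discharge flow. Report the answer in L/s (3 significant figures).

Mass balance at complete mixing: C_std·(Q_w + Q_r) = Q_w·C_e + Q_r·C_b.
Rearranging, Q_w = Q_r·(C_std − C_b)/(C_e − C_std) = 4.84·(3.7 − 0.0902) / (28 − 3.7) = 0.719 m³/s.
= 719 L/s.

719 L/s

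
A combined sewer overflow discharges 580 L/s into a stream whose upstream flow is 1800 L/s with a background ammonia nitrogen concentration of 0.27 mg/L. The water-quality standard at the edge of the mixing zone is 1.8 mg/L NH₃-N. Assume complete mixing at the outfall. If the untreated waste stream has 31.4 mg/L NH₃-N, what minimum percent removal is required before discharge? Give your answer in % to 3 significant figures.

580 L/s = 0.58 m³/s.
1800 L/s = 1.8 m³/s.
Mass balance: 1.8·2.38 = 0.58·Cₑ + 1.8·0.27.
Cₑ = (4.284 − 0.486) / 0.58 = 6.548 mg/L.
Required removal = 1 − 6.548/31.4 = 79.15 %.

79.1 %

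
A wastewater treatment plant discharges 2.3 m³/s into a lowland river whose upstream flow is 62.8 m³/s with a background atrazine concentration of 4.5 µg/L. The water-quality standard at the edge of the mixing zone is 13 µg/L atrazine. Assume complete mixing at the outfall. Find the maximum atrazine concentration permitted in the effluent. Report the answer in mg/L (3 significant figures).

4.5 µg/L = 0.0045 mg/L.
13 µg/L = 0.013 mg/L.
Mass balance: 0.013·65.1 = 2.3·Cₑ + 62.8·0.0045.
Cₑ = (0.8463 − 0.2826) / 2.3 = 0.2451 mg/L.

0.245 mg/L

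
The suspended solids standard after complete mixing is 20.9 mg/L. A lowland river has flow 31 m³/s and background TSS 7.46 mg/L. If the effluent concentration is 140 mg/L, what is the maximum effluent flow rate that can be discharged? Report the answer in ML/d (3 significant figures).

Mass balance at complete mixing: C_std·(Q_w + Q_r) = Q_w·C_e + Q_r·C_b.
Rearranging, Q_w = Q_r·(C_std − C_b)/(C_e − C_std) = 31·(20.9 − 7.46) / (140 − 20.9) = 3.498 m³/s.
= 302.2 ML/d.

302 ML/d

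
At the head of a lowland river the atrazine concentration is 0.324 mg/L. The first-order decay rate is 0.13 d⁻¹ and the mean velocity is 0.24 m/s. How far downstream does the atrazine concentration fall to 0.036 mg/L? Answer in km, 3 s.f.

350 km

From C = C₀·e^(−kt), t = ln(C₀/C)/k = ln(0.324/0.036)/0.13 = 2.197/0.13 = 16.9 d.
Distance = v·t = 0.24 m/s × 1.46e+06 s = 3.505e+05 m = 350.5 km.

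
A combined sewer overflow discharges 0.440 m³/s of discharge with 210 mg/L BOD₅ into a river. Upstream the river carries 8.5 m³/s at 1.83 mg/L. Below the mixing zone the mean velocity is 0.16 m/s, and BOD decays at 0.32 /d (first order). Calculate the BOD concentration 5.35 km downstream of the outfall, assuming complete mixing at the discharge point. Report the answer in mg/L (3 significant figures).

After complete mixing, C₀ = (0.44·210 + 8.5·1.83) / 8.94 = 12.08 mg/L.
Travel time t = 5350 m / 0.16 m/s = 3.344e+04 s = 0.387 d.
C = 12.08·exp(−0.32·0.387) = 12.08·0.8835 = 10.67 mg/L.

10.7 mg/L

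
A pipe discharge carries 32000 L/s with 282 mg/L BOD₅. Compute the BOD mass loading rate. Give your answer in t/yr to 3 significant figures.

32000 L/s = 32 m³/s.
Mass flux = Q·C = 32 m³/s × 282 g/m³ = 9024 g/s.
= 9024 g/s × 31.56 = 2.848e+05 t/yr.

285000 t/yr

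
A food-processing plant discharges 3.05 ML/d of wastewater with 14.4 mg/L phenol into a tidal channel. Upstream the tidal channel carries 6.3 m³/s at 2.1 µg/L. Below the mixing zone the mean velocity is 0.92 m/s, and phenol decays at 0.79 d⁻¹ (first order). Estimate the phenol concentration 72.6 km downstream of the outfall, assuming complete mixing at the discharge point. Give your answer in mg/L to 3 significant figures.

0.0400 mg/L

3.05 ML/d = 0.0353 m³/s.
2.1 µg/L = 0.0021 mg/L.
After complete mixing, C₀ = (0.0353·14.4 + 6.3·0.0021) / 6.335 = 0.08233 mg/L.
Travel time t = 7.26e+04 m / 0.92 m/s = 7.891e+04 s = 0.9133 d.
C = 0.08233·exp(−0.79·0.9133) = 0.08233·0.486 = 0.04001 mg/L.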